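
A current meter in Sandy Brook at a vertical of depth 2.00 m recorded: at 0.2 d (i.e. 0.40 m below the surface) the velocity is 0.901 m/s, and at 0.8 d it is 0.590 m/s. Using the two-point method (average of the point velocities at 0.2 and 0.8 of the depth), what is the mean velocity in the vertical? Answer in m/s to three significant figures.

v̄ = (0.901 + 0.590) / 2 = 0.7455 m/s

0.746 m/s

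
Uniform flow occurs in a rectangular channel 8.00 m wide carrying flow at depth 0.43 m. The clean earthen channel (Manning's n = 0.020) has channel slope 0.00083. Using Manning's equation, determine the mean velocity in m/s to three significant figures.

0.767 m/s

A = b·y = 8.00 × 0.43 = 3.440 m²
P = b + 2y = 8.00 + 2×0.43 = 8.860 m
R = A/P = 3.440/8.860 = 0.3883 m
Q = (1/n)·A·R^(2/3)·S^(1/2) = (1/0.020) × 3.440 × 0.3883^(2/3) × 0.00083^(1/2) = 2.637 m³/s
V = Q/A = 2.637/3.440 = 0.7666 m/s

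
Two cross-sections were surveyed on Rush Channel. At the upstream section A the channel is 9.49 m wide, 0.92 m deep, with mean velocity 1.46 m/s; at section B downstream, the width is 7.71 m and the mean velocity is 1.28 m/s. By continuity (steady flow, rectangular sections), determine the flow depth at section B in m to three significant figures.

Q = A₁V₁ = (9.49×0.92) × 1.46 = 12.75 m³/s
d₂ = Q/(b₂ V₂) = 12.75/(7.71×1.28) = 1.292 m

1.29 m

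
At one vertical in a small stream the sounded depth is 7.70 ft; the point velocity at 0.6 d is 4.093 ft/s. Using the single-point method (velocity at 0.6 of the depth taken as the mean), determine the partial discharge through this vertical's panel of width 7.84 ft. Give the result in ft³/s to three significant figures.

v̄ = v₀.₆ = 4.093 ft/s
q = v̄ × d × w = 4.093 × 7.70 × 7.84 = 247.1 ft³/s

247 ft³/s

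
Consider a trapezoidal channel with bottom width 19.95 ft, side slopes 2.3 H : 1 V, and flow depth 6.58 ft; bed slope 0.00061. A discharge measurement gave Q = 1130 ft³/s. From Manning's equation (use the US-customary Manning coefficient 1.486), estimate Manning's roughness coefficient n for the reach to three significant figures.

A = (b + z·y)·y = (19.95 + 2.3×6.58)×6.58 = 230.9 ft²
P = b + 2y√(1+z²) = 19.95 + 2×6.58×√(1+2.3²) = 52.96 ft
R = A/P = 230.9/52.96 = 4.359 ft
n = (1.486/Q)·A·R^(2/3)·S^(1/2) = (1.486/1130) × 230.9 × 2.669 × 0.02470 = 0.02001

0.0200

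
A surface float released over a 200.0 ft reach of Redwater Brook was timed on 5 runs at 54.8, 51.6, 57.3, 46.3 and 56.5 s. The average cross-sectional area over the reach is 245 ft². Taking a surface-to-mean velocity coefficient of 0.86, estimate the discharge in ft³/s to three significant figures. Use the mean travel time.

t̄ = (54.8 + 51.6 + 57.3 + 46.3 + 56.5) / 5 = 53.3 s
v_surface = L / t̄ = 200.0 / 53.3 = 3.752 ft/s
v_mean = 0.86 × 3.752 = 3.227 ft/s
Q = A × v_mean = 245 × 3.227 = 790.6 ft³/s

791 ft³/s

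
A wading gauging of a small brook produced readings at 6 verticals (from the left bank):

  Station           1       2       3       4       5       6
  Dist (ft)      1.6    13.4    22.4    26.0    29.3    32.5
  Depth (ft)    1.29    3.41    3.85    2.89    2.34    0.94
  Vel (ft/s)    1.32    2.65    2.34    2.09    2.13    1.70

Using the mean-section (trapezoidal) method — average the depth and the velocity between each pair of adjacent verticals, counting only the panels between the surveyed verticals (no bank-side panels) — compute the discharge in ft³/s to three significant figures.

192 ft³/s

Panel 1-2: Δb = 11.8 ft, d̄ = (1.29+3.41)/2 = 2.35, v̄ = (1.32+2.65)/2 = 1.985 → q = 11.8×2.35×1.985 = 55.04 ft³/s
Panel 2-3: Δb = 9 ft, d̄ = (3.41+3.85)/2 = 3.63, v̄ = (2.65+2.34)/2 = 2.495 → q = 9×3.63×2.495 = 81.51 ft³/s
Panel 3-4: Δb = 3.6 ft, d̄ = (3.85+2.89)/2 = 3.37, v̄ = (2.34+2.09)/2 = 2.215 → q = 3.6×3.37×2.215 = 26.87 ft³/s
Panel 4-5: Δb = 3.3 ft, d̄ = (2.89+2.34)/2 = 2.615, v̄ = (2.09+2.13)/2 = 2.11 → q = 3.3×2.615×2.11 = 18.21 ft³/s
Panel 5-6: Δb = 3.2 ft, d̄ = (2.34+0.94)/2 = 1.64, v̄ = (2.13+1.70)/2 = 1.915 → q = 3.2×1.64×1.915 = 10.05 ft³/s
Q = Σ q = 191.7 ft³/s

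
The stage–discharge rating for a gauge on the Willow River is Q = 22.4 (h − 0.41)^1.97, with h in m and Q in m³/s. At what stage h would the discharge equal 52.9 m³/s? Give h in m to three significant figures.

h − h₀ = (Q/C)^(1/b) = (52.9/22.4)^(1/1.97) = 1.547 m
h = 0.41 + 1.547 = 1.957 m

1.96 m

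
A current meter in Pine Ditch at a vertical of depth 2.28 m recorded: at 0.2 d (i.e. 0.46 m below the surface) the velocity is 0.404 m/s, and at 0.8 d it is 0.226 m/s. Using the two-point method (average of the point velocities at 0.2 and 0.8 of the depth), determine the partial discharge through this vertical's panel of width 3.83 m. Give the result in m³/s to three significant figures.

v̄ = (0.404 + 0.226) / 2 = 0.3150 m/s
q = v̄ × d × w = 0.3150 × 2.28 × 3.83 = 2.751 m³/s

2.75 m³/s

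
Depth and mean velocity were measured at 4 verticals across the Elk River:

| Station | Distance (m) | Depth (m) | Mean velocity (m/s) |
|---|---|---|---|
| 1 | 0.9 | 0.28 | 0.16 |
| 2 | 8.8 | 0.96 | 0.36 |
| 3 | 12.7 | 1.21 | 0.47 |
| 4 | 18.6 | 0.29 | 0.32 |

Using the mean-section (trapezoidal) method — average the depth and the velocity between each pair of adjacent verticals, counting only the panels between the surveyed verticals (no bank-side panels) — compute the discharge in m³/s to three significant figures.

4.78 m³/s

Panel 1-2: Δb = 7.9 m, d̄ = (0.28+0.96)/2 = 0.62, v̄ = (0.16+0.36)/2 = 0.26 → q = 7.9×0.62×0.26 = 1.273 m³/s
Panel 2-3: Δb = 3.9 m, d̄ = (0.96+1.21)/2 = 1.085, v̄ = (0.36+0.47)/2 = 0.415 → q = 3.9×1.085×0.415 = 1.756 m³/s
Panel 3-4: Δb = 5.9 m, d̄ = (1.21+0.29)/2 = 0.75, v̄ = (0.47+0.32)/2 = 0.395 → q = 5.9×0.75×0.395 = 1.748 m³/s
Q = Σ q = 4.777 m³/s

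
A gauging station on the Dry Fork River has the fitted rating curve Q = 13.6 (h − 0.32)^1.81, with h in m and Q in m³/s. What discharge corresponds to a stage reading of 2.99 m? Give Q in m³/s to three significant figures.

80.4 m³/s

Q = 13.6 × (2.99 − 0.32)^1.81 = 13.6 × 2.67^1.81 = 80.45 m³/s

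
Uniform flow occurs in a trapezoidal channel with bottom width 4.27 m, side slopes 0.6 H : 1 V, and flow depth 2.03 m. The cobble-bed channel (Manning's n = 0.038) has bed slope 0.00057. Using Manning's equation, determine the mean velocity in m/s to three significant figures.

0.724 m/s

A = (b + z·y)·y = (4.27 + 0.6×2.03)×2.03 = 11.14 m²
P = b + 2y√(1+z²) = 4.27 + 2×2.03×√(1+0.6²) = 9.005 m
R = A/P = 11.14/9.005 = 1.237 m
Q = (1/n)·A·R^(2/3)·S^(1/2) = (1/0.038) × 11.14 × 1.237^(2/3) × 0.00057^(1/2) = 8.067 m³/s
V = Q/A = 8.067/11.14 = 0.7241 m/s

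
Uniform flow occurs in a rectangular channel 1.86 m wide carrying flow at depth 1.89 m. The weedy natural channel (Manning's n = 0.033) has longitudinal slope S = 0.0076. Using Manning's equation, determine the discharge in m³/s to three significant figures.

6.78 m³/s

A = b·y = 1.86 × 1.89 = 3.515 m²
P = b + 2y = 1.86 + 2×1.89 = 5.640 m
R = A/P = 3.515/5.640 = 0.6233 m
Q = (1/n)·A·R^(2/3)·S^(1/2) = (1/0.033) × 3.515 × 0.6233^(2/3) × 0.0076^(1/2) = 6.776 m³/s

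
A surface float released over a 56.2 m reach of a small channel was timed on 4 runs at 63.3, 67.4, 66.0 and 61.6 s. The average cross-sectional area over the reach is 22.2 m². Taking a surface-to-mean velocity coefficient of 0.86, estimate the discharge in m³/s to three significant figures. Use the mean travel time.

t̄ = (63.3 + 67.4 + 66.0 + 61.6) / 4 = 64.575 s
v_surface = L / t̄ = 56.2 / 64.575 = 0.8703 m/s
v_mean = 0.86 × 0.8703 = 0.7485 m/s
Q = A × v_mean = 22.2 × 0.7485 = 16.62 m³/s

16.6 m³/s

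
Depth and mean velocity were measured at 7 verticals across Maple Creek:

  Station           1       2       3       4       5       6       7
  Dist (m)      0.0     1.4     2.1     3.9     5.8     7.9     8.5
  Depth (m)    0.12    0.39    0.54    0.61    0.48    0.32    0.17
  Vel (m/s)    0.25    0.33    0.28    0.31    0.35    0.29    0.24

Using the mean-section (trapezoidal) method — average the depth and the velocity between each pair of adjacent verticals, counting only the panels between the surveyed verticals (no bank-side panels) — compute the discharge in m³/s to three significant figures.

Panel 1-2: Δb = 1.4 m, d̄ = (0.12+0.39)/2 = 0.255, v̄ = (0.25+0.33)/2 = 0.29 → q = 1.4×0.255×0.29 = 0.1035 m³/s
Panel 2-3: Δb = 0.7 m, d̄ = (0.39+0.54)/2 = 0.465, v̄ = (0.33+0.28)/2 = 0.305 → q = 0.7×0.465×0.305 = 0.09928 m³/s
Panel 3-4: Δb = 1.8 m, d̄ = (0.54+0.61)/2 = 0.575, v̄ = (0.28+0.31)/2 = 0.295 → q = 1.8×0.575×0.295 = 0.3053 m³/s
Panel 4-5: Δb = 1.9 m, d̄ = (0.61+0.48)/2 = 0.545, v̄ = (0.31+0.35)/2 = 0.33 → q = 1.9×0.545×0.33 = 0.3417 m³/s
Panel 5-6: Δb = 2.1 m, d̄ = (0.48+0.32)/2 = 0.4, v̄ = (0.35+0.29)/2 = 0.32 → q = 2.1×0.4×0.32 = 0.2688 m³/s
Panel 6-7: Δb = 0.6 m, d̄ = (0.32+0.17)/2 = 0.245, v̄ = (0.29+0.24)/2 = 0.265 → q = 0.6×0.245×0.265 = 0.03896 m³/s
Q = Σ q = 1.158 m³/s

1.16 m³/s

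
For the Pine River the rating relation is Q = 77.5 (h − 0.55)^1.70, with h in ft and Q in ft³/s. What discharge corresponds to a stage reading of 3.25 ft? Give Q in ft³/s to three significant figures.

Q = 77.5 × (3.25 − 0.55)^1.70 = 77.5 × 2.7^1.70 = 419.4 ft³/s

419 ft³/s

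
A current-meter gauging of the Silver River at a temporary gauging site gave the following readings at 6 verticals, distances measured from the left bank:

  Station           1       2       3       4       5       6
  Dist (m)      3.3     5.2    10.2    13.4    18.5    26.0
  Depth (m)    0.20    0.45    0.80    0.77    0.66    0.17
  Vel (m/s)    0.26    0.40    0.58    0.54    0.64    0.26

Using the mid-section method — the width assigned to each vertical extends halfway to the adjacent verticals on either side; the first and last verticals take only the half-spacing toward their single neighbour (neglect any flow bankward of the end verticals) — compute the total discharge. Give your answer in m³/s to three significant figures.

w_1 = (5.2 − 3.3)/2 = 0.95 m; q_1 = 0.26 × 0.20 × 0.95 = 0.04940 m³/s
w_2 = (10.2 − 3.3)/2 = 3.45 m; q_2 = 0.40 × 0.45 × 3.45 = 0.6210 m³/s
w_3 = (13.4 − 5.2)/2 = 4.1 m; q_3 = 0.58 × 0.80 × 4.1 = 1.902 m³/s
w_4 = (18.5 − 10.2)/2 = 4.15 m; q_4 = 0.54 × 0.77 × 4.15 = 1.726 m³/s
w_5 = (26.0 − 13.4)/2 = 6.3 m; q_5 = 0.64 × 0.66 × 6.3 = 2.661 m³/s
w_6 = (26.0 − 18.5)/2 = 3.75 m; q_6 = 0.26 × 0.17 × 3.75 = 0.1658 m³/s
Q = Σ qᵢ = 7.125 m³/s

7.13 m³/s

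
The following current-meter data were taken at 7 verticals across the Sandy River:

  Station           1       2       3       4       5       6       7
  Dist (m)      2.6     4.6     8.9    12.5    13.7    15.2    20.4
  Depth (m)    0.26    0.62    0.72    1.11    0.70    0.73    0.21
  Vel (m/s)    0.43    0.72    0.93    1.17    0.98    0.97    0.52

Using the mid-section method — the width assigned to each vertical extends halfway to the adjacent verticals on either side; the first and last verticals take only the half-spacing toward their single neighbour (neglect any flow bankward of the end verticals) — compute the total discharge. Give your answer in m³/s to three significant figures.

10.9 m³/s

w_1 = (4.6 − 2.6)/2 = 1 m; q_1 = 0.43 × 0.26 × 1 = 0.1118 m³/s
w_2 = (8.9 − 2.6)/2 = 3.15 m; q_2 = 0.72 × 0.62 × 3.15 = 1.406 m³/s
w_3 = (12.5 − 4.6)/2 = 3.95 m; q_3 = 0.93 × 0.72 × 3.95 = 2.645 m³/s
w_4 = (13.7 − 8.9)/2 = 2.4 m; q_4 = 1.17 × 1.11 × 2.4 = 3.117 m³/s
w_5 = (15.2 − 12.5)/2 = 1.35 m; q_5 = 0.98 × 0.70 × 1.35 = 0.9261 m³/s
w_6 = (20.4 − 13.7)/2 = 3.35 m; q_6 = 0.97 × 0.73 × 3.35 = 2.372 m³/s
w_7 = (20.4 − 15.2)/2 = 2.6 m; q_7 = 0.52 × 0.21 × 2.6 = 0.2839 m³/s
Q = Σ qᵢ = 10.86 m³/s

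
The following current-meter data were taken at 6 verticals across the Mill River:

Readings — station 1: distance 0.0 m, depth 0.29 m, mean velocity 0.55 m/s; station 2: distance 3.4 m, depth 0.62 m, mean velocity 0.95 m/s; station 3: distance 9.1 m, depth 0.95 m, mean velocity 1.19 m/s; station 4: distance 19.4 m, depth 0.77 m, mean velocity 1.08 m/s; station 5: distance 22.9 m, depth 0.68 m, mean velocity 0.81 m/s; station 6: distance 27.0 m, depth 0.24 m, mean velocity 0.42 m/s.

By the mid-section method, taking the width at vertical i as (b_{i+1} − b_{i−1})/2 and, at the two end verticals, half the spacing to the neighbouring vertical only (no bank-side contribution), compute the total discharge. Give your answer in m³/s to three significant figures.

20.0 m³/s

w_1 = (3.4 − 0.0)/2 = 1.7 m; q_1 = 0.55 × 0.29 × 1.7 = 0.2712 m³/s
w_2 = (9.1 − 0.0)/2 = 4.55 m; q_2 = 0.95 × 0.62 × 4.55 = 2.680 m³/s
w_3 = (19.4 − 3.4)/2 = 8 m; q_3 = 1.19 × 0.95 × 8 = 9.044 m³/s
w_4 = (22.9 − 9.1)/2 = 6.9 m; q_4 = 1.08 × 0.77 × 6.9 = 5.738 m³/s
w_5 = (27.0 − 19.4)/2 = 3.8 m; q_5 = 0.81 × 0.68 × 3.8 = 2.093 m³/s
w_6 = (27.0 − 22.9)/2 = 2.05 m; q_6 = 0.42 × 0.24 × 2.05 = 0.2066 m³/s
Q = Σ qᵢ = 20.03 m³/s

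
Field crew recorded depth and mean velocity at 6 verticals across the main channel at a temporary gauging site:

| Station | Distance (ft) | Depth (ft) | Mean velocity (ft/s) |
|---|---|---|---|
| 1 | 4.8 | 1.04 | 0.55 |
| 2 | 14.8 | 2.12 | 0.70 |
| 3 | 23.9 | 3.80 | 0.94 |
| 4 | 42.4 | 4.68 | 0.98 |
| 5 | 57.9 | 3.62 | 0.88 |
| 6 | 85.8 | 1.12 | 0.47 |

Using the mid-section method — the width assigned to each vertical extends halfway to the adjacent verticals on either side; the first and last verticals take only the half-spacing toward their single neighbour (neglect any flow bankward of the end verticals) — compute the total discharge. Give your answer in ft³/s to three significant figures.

w_1 = (14.8 − 4.8)/2 = 5 ft; q_1 = 0.55 × 1.04 × 5 = 2.860 ft³/s
w_2 = (23.9 − 4.8)/2 = 9.55 ft; q_2 = 0.70 × 2.12 × 9.55 = 14.17 ft³/s
w_3 = (42.4 − 14.8)/2 = 13.8 ft; q_3 = 0.94 × 3.80 × 13.8 = 49.29 ft³/s
w_4 = (57.9 − 23.9)/2 = 17 ft; q_4 = 0.98 × 4.68 × 17 = 77.97 ft³/s
w_5 = (85.8 − 42.4)/2 = 21.7 ft; q_5 = 0.88 × 3.62 × 21.7 = 69.13 ft³/s
w_6 = (85.8 − 57.9)/2 = 13.95 ft; q_6 = 0.47 × 1.12 × 13.95 = 7.343 ft³/s
Q = Σ qᵢ = 220.8 ft³/s

221 ft³/s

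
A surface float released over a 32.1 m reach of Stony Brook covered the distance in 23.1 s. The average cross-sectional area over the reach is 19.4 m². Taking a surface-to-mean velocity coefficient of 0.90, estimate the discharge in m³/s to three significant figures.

v_surface = L / t̄ = 32.1 / 23.1 = 1.390 m/s
v_mean = 0.90 × 1.390 = 1.251 m/s
Q = A × v_mean = 19.4 × 1.251 = 24.26 m³/s

24.3 m³/s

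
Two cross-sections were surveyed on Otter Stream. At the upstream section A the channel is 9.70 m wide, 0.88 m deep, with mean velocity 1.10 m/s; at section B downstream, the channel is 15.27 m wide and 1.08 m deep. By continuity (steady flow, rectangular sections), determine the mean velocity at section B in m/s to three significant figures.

Q = A₁V₁ = (9.70×0.88) × 1.10 = 9.390 m³/s
A₂ = 15.27 × 1.08 = 16.49 m²
V₂ = Q/A₂ = 9.390/16.49 = 0.5694 m/s

0.569 m/s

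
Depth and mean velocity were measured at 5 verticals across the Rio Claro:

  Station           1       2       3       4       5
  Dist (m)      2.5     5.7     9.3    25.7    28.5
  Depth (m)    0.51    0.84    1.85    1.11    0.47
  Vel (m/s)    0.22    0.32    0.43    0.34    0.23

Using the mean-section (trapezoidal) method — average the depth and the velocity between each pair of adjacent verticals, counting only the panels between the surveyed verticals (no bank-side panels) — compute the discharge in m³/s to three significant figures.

12.4 m³/s

Panel 1-2: Δb = 3.2 m, d̄ = (0.51+0.84)/2 = 0.675, v̄ = (0.22+0.32)/2 = 0.27 → q = 3.2×0.675×0.27 = 0.5832 m³/s
Panel 2-3: Δb = 3.6 m, d̄ = (0.84+1.85)/2 = 1.345, v̄ = (0.32+0.43)/2 = 0.375 → q = 3.6×1.345×0.375 = 1.816 m³/s
Panel 3-4: Δb = 16.4 m, d̄ = (1.85+1.11)/2 = 1.48, v̄ = (0.43+0.34)/2 = 0.385 → q = 16.4×1.48×0.385 = 9.345 m³/s
Panel 4-5: Δb = 2.8 m, d̄ = (1.11+0.47)/2 = 0.79, v̄ = (0.34+0.23)/2 = 0.285 → q = 2.8×0.79×0.285 = 0.6304 m³/s
Q = Σ q = 12.37 m³/s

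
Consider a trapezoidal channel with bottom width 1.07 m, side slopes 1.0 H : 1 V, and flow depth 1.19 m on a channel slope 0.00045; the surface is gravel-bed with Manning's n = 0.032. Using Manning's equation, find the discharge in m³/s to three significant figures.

1.28 m³/s

A = (b + z·y)·y = (1.07 + 1.0×1.19)×1.19 = 2.689 m²
P = b + 2y√(1+z²) = 1.07 + 2×1.19×√(1+1.0²) = 4.436 m
R = A/P = 2.689/4.436 = 0.6063 m
Q = (1/n)·A·R^(2/3)·S^(1/2) = (1/0.032) × 2.689 × 0.6063^(2/3) × 0.00045^(1/2) = 1.277 m³/s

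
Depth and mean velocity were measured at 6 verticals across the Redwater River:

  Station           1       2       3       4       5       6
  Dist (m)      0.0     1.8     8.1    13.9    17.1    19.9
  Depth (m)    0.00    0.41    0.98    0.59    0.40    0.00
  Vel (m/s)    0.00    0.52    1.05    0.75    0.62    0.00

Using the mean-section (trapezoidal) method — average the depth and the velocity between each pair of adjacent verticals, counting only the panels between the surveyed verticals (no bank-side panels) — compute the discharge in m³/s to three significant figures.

8.89 m³/s

Panel 1-2: Δb = 1.8 m, d̄ = (0.00+0.41)/2 = 0.205, v̄ = (0.00+0.52)/2 = 0.26 → q = 1.8×0.205×0.26 = 0.09594 m³/s
Panel 2-3: Δb = 6.3 m, d̄ = (0.41+0.98)/2 = 0.695, v̄ = (0.52+1.05)/2 = 0.785 → q = 6.3×0.695×0.785 = 3.437 m³/s
Panel 3-4: Δb = 5.8 m, d̄ = (0.98+0.59)/2 = 0.785, v̄ = (1.05+0.75)/2 = 0.9 → q = 5.8×0.785×0.9 = 4.098 m³/s
Panel 4-5: Δb = 3.2 m, d̄ = (0.59+0.40)/2 = 0.495, v̄ = (0.75+0.62)/2 = 0.685 → q = 3.2×0.495×0.685 = 1.085 m³/s
Panel 5-6: Δb = 2.8 m, d̄ = (0.40+0.00)/2 = 0.2, v̄ = (0.62+0.00)/2 = 0.31 → q = 2.8×0.2×0.31 = 0.1736 m³/s
Q = Σ q = 8.889 m³/s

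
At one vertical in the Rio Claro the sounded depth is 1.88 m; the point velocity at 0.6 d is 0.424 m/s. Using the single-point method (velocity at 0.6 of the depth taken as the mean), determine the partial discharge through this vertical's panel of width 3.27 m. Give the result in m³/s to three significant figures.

v̄ = v₀.₆ = 0.424 m/s
q = v̄ × d × w = 0.4240 × 1.88 × 3.27 = 2.607 m³/s

2.61 m³/s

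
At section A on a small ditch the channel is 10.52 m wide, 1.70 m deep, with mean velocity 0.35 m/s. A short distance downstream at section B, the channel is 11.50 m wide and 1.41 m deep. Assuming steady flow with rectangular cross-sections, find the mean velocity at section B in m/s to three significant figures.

Q = A₁V₁ = (10.52×1.70) × 0.35 = 6.259 m³/s
A₂ = 11.50 × 1.41 = 16.22 m²
V₂ = Q/A₂ = 6.259/16.22 = 0.3860 m/s

0.386 m/s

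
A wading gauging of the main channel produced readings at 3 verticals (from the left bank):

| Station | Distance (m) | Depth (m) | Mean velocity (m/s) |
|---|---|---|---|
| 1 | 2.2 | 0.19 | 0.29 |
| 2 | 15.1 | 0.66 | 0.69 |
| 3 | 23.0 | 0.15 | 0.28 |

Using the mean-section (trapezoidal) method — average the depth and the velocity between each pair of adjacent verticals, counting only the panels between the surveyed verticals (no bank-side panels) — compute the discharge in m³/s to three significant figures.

4.24 m³/s

Panel 1-2: Δb = 12.9 m, d̄ = (0.19+0.66)/2 = 0.425, v̄ = (0.29+0.69)/2 = 0.49 → q = 12.9×0.425×0.49 = 2.686 m³/s
Panel 2-3: Δb = 7.9 m, d̄ = (0.66+0.15)/2 = 0.405, v̄ = (0.69+0.28)/2 = 0.485 → q = 7.9×0.405×0.485 = 1.552 m³/s
Q = Σ q = 4.238 m³/s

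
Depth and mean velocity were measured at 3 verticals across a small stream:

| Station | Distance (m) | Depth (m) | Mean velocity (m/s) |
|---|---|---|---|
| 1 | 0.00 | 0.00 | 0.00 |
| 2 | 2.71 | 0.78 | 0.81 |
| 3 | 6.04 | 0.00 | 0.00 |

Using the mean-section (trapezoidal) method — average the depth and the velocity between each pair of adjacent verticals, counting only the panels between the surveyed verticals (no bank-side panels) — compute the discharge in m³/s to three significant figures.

Panel 1-2: Δb = 2.71 m, d̄ = (0.00+0.78)/2 = 0.39, v̄ = (0.00+0.81)/2 = 0.405 → q = 2.71×0.39×0.405 = 0.4280 m³/s
Panel 2-3: Δb = 3.33 m, d̄ = (0.78+0.00)/2 = 0.39, v̄ = (0.81+0.00)/2 = 0.405 → q = 3.33×0.39×0.405 = 0.5260 m³/s
Q = Σ q = 0.9540 m³/s

0.954 m³/s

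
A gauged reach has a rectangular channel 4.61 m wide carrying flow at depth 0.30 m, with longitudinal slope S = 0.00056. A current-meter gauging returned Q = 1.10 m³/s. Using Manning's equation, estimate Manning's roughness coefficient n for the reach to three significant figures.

0.0123

A = b·y = 4.61 × 0.30 = 1.383 m²
P = b + 2y = 4.61 + 2×0.30 = 5.210 m
R = A/P = 1.383/5.210 = 0.2655 m
n = (1/Q)·A·R^(2/3)·S^(1/2) = (1/1.10) × 1.383 × 0.4130 × 0.02366 = 0.01229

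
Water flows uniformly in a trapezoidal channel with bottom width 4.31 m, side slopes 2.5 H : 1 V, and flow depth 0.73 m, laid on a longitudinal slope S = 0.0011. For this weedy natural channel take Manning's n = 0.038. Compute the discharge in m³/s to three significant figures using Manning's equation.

2.60 m³/s

A = (b + z·y)·y = (4.31 + 2.5×0.73)×0.73 = 4.479 m²
P = b + 2y√(1+z²) = 4.31 + 2×0.73×√(1+2.5²) = 8.241 m
R = A/P = 4.479/8.241 = 0.5434 m
Q = (1/n)·A·R^(2/3)·S^(1/2) = (1/0.038) × 4.479 × 0.5434^(2/3) × 0.0011^(1/2) = 2.603 m³/s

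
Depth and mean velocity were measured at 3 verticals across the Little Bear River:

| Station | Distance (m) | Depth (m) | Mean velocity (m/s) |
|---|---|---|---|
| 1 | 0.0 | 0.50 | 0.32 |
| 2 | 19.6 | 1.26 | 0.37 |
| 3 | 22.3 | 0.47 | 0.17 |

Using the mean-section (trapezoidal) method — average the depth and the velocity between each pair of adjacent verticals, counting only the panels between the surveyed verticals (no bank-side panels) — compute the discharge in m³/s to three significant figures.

6.58 m³/s

Panel 1-2: Δb = 19.6 m, d̄ = (0.50+1.26)/2 = 0.88, v̄ = (0.32+0.37)/2 = 0.345 → q = 19.6×0.88×0.345 = 5.951 m³/s
Panel 2-3: Δb = 2.7 m, d̄ = (1.26+0.47)/2 = 0.865, v̄ = (0.37+0.17)/2 = 0.27 → q = 2.7×0.865×0.27 = 0.6306 m³/s
Q = Σ q = 6.581 m³/s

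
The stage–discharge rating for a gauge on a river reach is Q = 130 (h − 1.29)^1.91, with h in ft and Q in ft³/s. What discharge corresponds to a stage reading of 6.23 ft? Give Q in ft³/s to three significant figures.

2750 ft³/s

Q = 130 × (6.23 − 1.29)^1.91 = 130 × 4.94^1.91 = 2748 ft³/s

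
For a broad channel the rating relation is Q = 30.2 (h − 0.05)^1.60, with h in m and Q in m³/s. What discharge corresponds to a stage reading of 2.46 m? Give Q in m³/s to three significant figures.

Q = 30.2 × (2.46 − 0.05)^1.60 = 30.2 × 2.41^1.60 = 123.4 m³/s

123 m³/s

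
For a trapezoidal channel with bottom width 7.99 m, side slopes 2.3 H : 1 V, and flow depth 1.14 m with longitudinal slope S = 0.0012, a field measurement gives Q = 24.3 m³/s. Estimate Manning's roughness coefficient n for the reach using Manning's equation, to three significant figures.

0.0159

A = (b + z·y)·y = (7.99 + 2.3×1.14)×1.14 = 12.10 m²
P = b + 2y√(1+z²) = 7.99 + 2×1.14×√(1+2.3²) = 13.71 m
R = A/P = 12.10/13.71 = 0.8825 m
n = (1/Q)·A·R^(2/3)·S^(1/2) = (1/24.3) × 12.10 × 0.9201 × 0.03464 = 0.01587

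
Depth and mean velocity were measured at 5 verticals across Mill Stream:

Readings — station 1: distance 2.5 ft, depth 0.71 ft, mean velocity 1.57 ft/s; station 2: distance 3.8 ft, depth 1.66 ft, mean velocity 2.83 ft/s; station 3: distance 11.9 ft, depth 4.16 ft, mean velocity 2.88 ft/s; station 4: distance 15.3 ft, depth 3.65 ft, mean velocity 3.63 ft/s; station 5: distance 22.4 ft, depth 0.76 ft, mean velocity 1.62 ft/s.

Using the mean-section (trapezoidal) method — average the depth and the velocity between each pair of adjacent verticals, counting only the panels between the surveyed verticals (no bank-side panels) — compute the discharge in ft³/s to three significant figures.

155 ft³/s

Panel 1-2: Δb = 1.3 ft, d̄ = (0.71+1.66)/2 = 1.185, v̄ = (1.57+2.83)/2 = 2.2 → q = 1.3×1.185×2.2 = 3.389 ft³/s
Panel 2-3: Δb = 8.1 ft, d̄ = (1.66+4.16)/2 = 2.91, v̄ = (2.83+2.88)/2 = 2.855 → q = 8.1×2.91×2.855 = 67.30 ft³/s
Panel 3-4: Δb = 3.4 ft, d̄ = (4.16+3.65)/2 = 3.905, v̄ = (2.88+3.63)/2 = 3.255 → q = 3.4×3.905×3.255 = 43.22 ft³/s
Panel 4-5: Δb = 7.1 ft, d̄ = (3.65+0.76)/2 = 2.205, v̄ = (3.63+1.62)/2 = 2.625 → q = 7.1×2.205×2.625 = 41.10 ft³/s
Q = Σ q = 155.0 ft³/s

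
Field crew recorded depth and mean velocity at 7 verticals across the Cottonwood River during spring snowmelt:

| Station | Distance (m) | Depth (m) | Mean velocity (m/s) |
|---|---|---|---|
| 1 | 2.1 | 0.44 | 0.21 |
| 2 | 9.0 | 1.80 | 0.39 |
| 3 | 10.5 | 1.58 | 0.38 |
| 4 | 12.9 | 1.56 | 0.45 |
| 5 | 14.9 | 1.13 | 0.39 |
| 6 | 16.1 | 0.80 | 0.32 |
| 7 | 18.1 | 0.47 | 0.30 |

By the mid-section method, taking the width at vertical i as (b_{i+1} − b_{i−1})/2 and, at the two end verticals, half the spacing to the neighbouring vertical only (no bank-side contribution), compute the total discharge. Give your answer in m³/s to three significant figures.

7.24 m³/s

w_1 = (9.0 − 2.1)/2 = 3.45 m; q_1 = 0.21 × 0.44 × 3.45 = 0.3188 m³/s
w_2 = (10.5 − 2.1)/2 = 4.2 m; q_2 = 0.39 × 1.80 × 4.2 = 2.948 m³/s
w_3 = (12.9 − 9.0)/2 = 1.95 m; q_3 = 0.38 × 1.58 × 1.95 = 1.171 m³/s
w_4 = (14.9 − 10.5)/2 = 2.2 m; q_4 = 0.45 × 1.56 × 2.2 = 1.544 m³/s
w_5 = (16.1 − 12.9)/2 = 1.6 m; q_5 = 0.39 × 1.13 × 1.6 = 0.7051 m³/s
w_6 = (18.1 − 14.9)/2 = 1.6 m; q_6 = 0.32 × 0.80 × 1.6 = 0.4096 m³/s
w_7 = (18.1 − 16.1)/2 = 1 m; q_7 = 0.30 × 0.47 × 1 = 0.1410 m³/s
Q = Σ qᵢ = 7.238 m³/s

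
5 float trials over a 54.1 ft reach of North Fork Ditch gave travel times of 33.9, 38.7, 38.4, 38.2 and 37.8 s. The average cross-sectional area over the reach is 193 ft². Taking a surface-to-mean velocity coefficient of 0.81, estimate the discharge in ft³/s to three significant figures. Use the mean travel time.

226 ft³/s

t̄ = (33.9 + 38.7 + 38.4 + 38.2 + 37.8) / 5 = 37.4 s
v_surface = L / t̄ = 54.1 / 37.4 = 1.447 ft/s
v_mean = 0.81 × 1.447 = 1.172 ft/s
Q = A × v_mean = 193 × 1.172 = 226.1 ft³/s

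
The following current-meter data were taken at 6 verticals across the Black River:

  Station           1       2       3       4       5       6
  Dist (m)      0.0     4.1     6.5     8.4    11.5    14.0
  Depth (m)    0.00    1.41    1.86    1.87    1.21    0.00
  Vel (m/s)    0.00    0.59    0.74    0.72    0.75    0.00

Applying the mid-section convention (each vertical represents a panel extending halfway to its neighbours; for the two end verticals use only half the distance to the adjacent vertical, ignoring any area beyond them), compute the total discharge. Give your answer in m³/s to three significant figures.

w_2 = (6.5 − 0.0)/2 = 3.25 m; q_2 = 0.59 × 1.41 × 3.25 = 2.704 m³/s
w_3 = (8.4 − 4.1)/2 = 2.15 m; q_3 = 0.74 × 1.86 × 2.15 = 2.959 m³/s
w_4 = (11.5 − 6.5)/2 = 2.5 m; q_4 = 0.72 × 1.87 × 2.5 = 3.366 m³/s
w_5 = (14.0 − 8.4)/2 = 2.8 m; q_5 = 0.75 × 1.21 × 2.8 = 2.541 m³/s
Stations 1, 6 contribute zero (depth or velocity is 0).
Q = Σ qᵢ = 11.57 m³/s

11.6 m³/s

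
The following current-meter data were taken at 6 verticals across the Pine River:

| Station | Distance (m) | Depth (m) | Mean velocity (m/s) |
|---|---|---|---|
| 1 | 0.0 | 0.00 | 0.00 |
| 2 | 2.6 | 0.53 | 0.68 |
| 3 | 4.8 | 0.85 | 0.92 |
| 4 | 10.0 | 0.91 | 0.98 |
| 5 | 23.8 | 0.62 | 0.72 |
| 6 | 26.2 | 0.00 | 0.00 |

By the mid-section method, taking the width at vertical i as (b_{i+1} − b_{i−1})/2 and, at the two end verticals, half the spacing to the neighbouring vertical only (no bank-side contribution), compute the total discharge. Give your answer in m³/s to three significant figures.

15.8 m³/s

w_2 = (4.8 − 0.0)/2 = 2.4 m; q_2 = 0.68 × 0.53 × 2.4 = 0.8650 m³/s
w_3 = (10.0 − 2.6)/2 = 3.7 m; q_3 = 0.92 × 0.85 × 3.7 = 2.893 m³/s
w_4 = (23.8 − 4.8)/2 = 9.5 m; q_4 = 0.98 × 0.91 × 9.5 = 8.472 m³/s
w_5 = (26.2 − 10.0)/2 = 8.1 m; q_5 = 0.72 × 0.62 × 8.1 = 3.616 m³/s
Stations 1, 6 contribute zero (depth or velocity is 0).
Q = Σ qᵢ = 15.85 m³/s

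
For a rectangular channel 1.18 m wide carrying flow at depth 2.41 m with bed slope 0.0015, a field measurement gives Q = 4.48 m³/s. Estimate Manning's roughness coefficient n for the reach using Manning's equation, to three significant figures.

A = b·y = 1.18 × 2.41 = 2.844 m²
P = b + 2y = 1.18 + 2×2.41 = 6.000 m
R = A/P = 2.844/6.000 = 0.4740 m
n = (1/Q)·A·R^(2/3)·S^(1/2) = (1/4.48) × 2.844 × 0.6079 × 0.03873 = 0.01495

0.0149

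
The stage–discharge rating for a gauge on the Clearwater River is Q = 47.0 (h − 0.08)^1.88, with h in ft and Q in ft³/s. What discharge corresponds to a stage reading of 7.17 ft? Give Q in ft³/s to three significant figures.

Q = 47.0 × (7.17 − 0.08)^1.88 = 47.0 × 7.09^1.88 = 1868 ft³/s

1870 ft³/s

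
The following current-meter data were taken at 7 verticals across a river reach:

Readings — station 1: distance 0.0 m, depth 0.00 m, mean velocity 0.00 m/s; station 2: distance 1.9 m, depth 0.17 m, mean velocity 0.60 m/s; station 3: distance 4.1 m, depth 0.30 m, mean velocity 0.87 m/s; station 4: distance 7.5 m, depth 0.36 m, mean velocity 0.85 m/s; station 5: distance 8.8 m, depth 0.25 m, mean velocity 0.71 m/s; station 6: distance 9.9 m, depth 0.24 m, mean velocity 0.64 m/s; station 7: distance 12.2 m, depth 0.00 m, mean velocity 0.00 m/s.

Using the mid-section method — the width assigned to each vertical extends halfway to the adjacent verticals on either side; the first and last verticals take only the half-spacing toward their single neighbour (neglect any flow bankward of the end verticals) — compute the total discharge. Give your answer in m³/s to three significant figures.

w_2 = (4.1 − 0.0)/2 = 2.05 m; q_2 = 0.60 × 0.17 × 2.05 = 0.2091 m³/s
w_3 = (7.5 − 1.9)/2 = 2.8 m; q_3 = 0.87 × 0.30 × 2.8 = 0.7308 m³/s
w_4 = (8.8 − 4.1)/2 = 2.35 m; q_4 = 0.85 × 0.36 × 2.35 = 0.7191 m³/s
w_5 = (9.9 − 7.5)/2 = 1.2 m; q_5 = 0.71 × 0.25 × 1.2 = 0.2130 m³/s
w_6 = (12.2 − 8.8)/2 = 1.7 m; q_6 = 0.64 × 0.24 × 1.7 = 0.2611 m³/s
Stations 1, 7 contribute zero (depth or velocity is 0).
Q = Σ qᵢ = 2.133 m³/s

2.13 m³/s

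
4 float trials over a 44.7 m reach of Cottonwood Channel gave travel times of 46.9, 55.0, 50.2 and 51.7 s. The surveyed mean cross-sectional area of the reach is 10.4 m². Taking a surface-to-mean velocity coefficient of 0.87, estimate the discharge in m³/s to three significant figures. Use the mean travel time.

t̄ = (46.9 + 55.0 + 50.2 + 51.7) / 4 = 50.95 s
v_surface = L / t̄ = 44.7 / 50.95 = 0.8773 m/s
v_mean = 0.87 × 0.8773 = 0.7633 m/s
Q = A × v_mean = 10.4 × 0.7633 = 7.938 m³/s

7.94 m³/s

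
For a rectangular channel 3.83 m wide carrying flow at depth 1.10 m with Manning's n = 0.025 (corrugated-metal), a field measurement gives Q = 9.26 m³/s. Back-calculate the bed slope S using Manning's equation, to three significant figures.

0.00487

A = b·y = 3.83 × 1.10 = 4.213 m²
P = b + 2y = 3.83 + 2×1.10 = 6.030 m
R = A/P = 4.213/6.030 = 0.6987 m
S = (Q·n / (1·A·R^(2/3)))² = (9.26×0.025 / (1×4.213×0.7874))² = 0.004870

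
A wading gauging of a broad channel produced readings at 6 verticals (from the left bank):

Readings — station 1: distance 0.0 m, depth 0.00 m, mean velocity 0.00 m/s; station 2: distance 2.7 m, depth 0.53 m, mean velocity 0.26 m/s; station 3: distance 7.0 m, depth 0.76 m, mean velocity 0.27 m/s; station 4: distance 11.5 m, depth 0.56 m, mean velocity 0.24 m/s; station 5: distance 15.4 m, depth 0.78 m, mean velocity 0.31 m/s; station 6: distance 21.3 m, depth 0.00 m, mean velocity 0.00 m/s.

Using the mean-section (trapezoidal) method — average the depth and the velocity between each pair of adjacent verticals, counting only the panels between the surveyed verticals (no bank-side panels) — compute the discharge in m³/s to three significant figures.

Panel 1-2: Δb = 2.7 m, d̄ = (0.00+0.53)/2 = 0.265, v̄ = (0.00+0.26)/2 = 0.13 → q = 2.7×0.265×0.13 = 0.09302 m³/s
Panel 2-3: Δb = 4.3 m, d̄ = (0.53+0.76)/2 = 0.645, v̄ = (0.26+0.27)/2 = 0.265 → q = 4.3×0.645×0.265 = 0.7350 m³/s
Panel 3-4: Δb = 4.5 m, d̄ = (0.76+0.56)/2 = 0.66, v̄ = (0.27+0.24)/2 = 0.255 → q = 4.5×0.66×0.255 = 0.7574 m³/s
Panel 4-5: Δb = 3.9 m, d̄ = (0.56+0.78)/2 = 0.67, v̄ = (0.24+0.31)/2 = 0.275 → q = 3.9×0.67×0.275 = 0.7186 m³/s
Panel 5-6: Δb = 5.9 m, d̄ = (0.78+0.00)/2 = 0.39, v̄ = (0.31+0.00)/2 = 0.155 → q = 5.9×0.39×0.155 = 0.3567 m³/s
Q = Σ q = 2.661 m³/s

2.66 m³/s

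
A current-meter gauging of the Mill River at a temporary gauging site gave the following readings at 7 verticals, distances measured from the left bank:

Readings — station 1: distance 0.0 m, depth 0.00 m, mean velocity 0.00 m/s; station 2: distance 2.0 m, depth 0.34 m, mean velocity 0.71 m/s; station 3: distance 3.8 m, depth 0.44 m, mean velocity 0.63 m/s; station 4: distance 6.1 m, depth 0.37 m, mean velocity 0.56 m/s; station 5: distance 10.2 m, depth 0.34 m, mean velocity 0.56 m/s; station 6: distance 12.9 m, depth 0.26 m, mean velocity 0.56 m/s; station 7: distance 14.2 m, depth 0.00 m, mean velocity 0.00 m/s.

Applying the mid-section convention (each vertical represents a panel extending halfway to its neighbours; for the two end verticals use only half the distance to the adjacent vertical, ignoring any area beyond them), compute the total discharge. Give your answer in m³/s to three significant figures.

2.63 m³/s

w_2 = (3.8 − 0.0)/2 = 1.9 m; q_2 = 0.71 × 0.34 × 1.9 = 0.4587 m³/s
w_3 = (6.1 − 2.0)/2 = 2.05 m; q_3 = 0.63 × 0.44 × 2.05 = 0.5683 m³/s
w_4 = (10.2 − 3.8)/2 = 3.2 m; q_4 = 0.56 × 0.37 × 3.2 = 0.6630 m³/s
w_5 = (12.9 − 6.1)/2 = 3.4 m; q_5 = 0.56 × 0.34 × 3.4 = 0.6474 m³/s
w_6 = (14.2 − 10.2)/2 = 2 m; q_6 = 0.56 × 0.26 × 2 = 0.2912 m³/s
Stations 1, 7 contribute zero (depth or velocity is 0).
Q = Σ qᵢ = 2.629 m³/s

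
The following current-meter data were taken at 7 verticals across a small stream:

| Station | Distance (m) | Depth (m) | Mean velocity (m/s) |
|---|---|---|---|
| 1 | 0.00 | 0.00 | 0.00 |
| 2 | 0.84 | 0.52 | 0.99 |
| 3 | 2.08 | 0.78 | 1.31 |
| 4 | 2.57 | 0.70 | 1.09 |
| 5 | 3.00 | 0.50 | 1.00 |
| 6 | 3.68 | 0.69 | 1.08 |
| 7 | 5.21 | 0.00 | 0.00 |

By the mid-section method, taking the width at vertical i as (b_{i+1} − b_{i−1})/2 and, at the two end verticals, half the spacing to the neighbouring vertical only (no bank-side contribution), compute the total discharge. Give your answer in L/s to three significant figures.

w_2 = (2.08 − 0.00)/2 = 1.04 m; q_2 = 0.99 × 0.52 × 1.04 = 0.5354 m³/s
w_3 = (2.57 − 0.84)/2 = 0.865 m; q_3 = 1.31 × 0.78 × 0.865 = 0.8839 m³/s
w_4 = (3.00 − 2.08)/2 = 0.46 m; q_4 = 1.09 × 0.70 × 0.46 = 0.3510 m³/s
w_5 = (3.68 − 2.57)/2 = 0.555 m; q_5 = 1.00 × 0.50 × 0.555 = 0.2775 m³/s
w_6 = (5.21 − 3.00)/2 = 1.105 m; q_6 = 1.08 × 0.69 × 1.105 = 0.8234 m³/s
Stations 1, 7 contribute zero (depth or velocity is 0).
Q = Σ qᵢ = 2.871 m³/s
= 2.871 × 1000 = 2871 L/s

2870 L/s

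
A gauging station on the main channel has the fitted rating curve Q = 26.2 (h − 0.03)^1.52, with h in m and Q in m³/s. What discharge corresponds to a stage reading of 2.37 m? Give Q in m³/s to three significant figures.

Q = 26.2 × (2.37 − 0.03)^1.52 = 26.2 × 2.34^1.52 = 95.39 m³/s

95.4 m³/s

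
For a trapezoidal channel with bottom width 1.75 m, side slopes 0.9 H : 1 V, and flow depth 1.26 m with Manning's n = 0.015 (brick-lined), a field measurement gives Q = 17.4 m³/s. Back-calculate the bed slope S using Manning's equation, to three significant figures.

A = (b + z·y)·y = (1.75 + 0.9×1.26)×1.26 = 3.634 m²
P = b + 2y√(1+z²) = 1.75 + 2×1.26×√(1+0.9²) = 5.140 m
R = A/P = 3.634/5.140 = 0.7069 m
S = (Q·n / (1·A·R^(2/3)))² = (17.4×0.015 / (1×3.634×0.7936))² = 0.008192

0.00819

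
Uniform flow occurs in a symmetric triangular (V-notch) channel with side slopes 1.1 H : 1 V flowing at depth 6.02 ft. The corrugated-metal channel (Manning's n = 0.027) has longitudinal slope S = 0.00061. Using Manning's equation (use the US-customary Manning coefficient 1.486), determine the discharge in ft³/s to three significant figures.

A = z·y² = 1.1×6.02² = 39.86 ft²
P = 2y√(1+z²) = 2×6.02×√(1+1.1²) = 17.90 ft
R = A/P = 39.86/17.90 = 2.227 ft
Q = (1.486/n)·A·R^(2/3)·S^(1/2) = (1.486/0.027) × 39.86 × 2.227^(2/3) × 0.00061^(1/2) = 92.42 ft³/s

92.4 ft³/s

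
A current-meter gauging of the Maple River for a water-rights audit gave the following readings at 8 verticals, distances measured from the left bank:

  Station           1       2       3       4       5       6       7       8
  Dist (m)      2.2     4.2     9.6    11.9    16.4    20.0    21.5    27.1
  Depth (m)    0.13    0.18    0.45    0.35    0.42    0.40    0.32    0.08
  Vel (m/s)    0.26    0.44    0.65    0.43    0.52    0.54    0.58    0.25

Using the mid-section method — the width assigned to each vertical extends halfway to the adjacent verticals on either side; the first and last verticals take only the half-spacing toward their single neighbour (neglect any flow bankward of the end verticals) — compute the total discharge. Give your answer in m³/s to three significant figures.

4.11 m³/s

w_1 = (4.2 − 2.2)/2 = 1 m; q_1 = 0.26 × 0.13 × 1 = 0.03380 m³/s
w_2 = (9.6 − 2.2)/2 = 3.7 m; q_2 = 0.44 × 0.18 × 3.7 = 0.2930 m³/s
w_3 = (11.9 − 4.2)/2 = 3.85 m; q_3 = 0.65 × 0.45 × 3.85 = 1.126 m³/s
w_4 = (16.4 − 9.6)/2 = 3.4 m; q_4 = 0.43 × 0.35 × 3.4 = 0.5117 m³/s
w_5 = (20.0 − 11.9)/2 = 4.05 m; q_5 = 0.52 × 0.42 × 4.05 = 0.8845 m³/s
w_6 = (21.5 − 16.4)/2 = 2.55 m; q_6 = 0.54 × 0.40 × 2.55 = 0.5508 m³/s
w_7 = (27.1 − 20.0)/2 = 3.55 m; q_7 = 0.58 × 0.32 × 3.55 = 0.6589 m³/s
w_8 = (27.1 − 21.5)/2 = 2.8 m; q_8 = 0.25 × 0.08 × 2.8 = 0.05600 m³/s
Q = Σ qᵢ = 4.115 m³/s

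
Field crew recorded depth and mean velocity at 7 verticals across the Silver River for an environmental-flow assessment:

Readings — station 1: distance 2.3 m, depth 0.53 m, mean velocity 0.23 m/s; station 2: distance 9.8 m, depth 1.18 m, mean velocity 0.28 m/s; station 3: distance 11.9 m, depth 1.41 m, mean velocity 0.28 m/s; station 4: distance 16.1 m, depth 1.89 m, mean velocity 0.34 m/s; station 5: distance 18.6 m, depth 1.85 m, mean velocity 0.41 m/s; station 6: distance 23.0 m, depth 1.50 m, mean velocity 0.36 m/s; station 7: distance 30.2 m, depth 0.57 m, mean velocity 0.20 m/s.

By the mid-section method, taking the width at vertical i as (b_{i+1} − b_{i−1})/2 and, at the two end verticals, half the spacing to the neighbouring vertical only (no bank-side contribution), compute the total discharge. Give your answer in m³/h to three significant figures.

41800 m³/h

w_1 = (9.8 − 2.3)/2 = 3.75 m; q_1 = 0.23 × 0.53 × 3.75 = 0.4571 m³/s
w_2 = (11.9 − 2.3)/2 = 4.8 m; q_2 = 0.28 × 1.18 × 4.8 = 1.586 m³/s
w_3 = (16.1 − 9.8)/2 = 3.15 m; q_3 = 0.28 × 1.41 × 3.15 = 1.244 m³/s
w_4 = (18.6 − 11.9)/2 = 3.35 m; q_4 = 0.34 × 1.89 × 3.35 = 2.153 m³/s
w_5 = (23.0 − 16.1)/2 = 3.45 m; q_5 = 0.41 × 1.85 × 3.45 = 2.617 m³/s
w_6 = (30.2 − 18.6)/2 = 5.8 m; q_6 = 0.36 × 1.50 × 5.8 = 3.132 m³/s
w_7 = (30.2 − 23.0)/2 = 3.6 m; q_7 = 0.20 × 0.57 × 3.6 = 0.4104 m³/s
Q = Σ qᵢ = 11.60 m³/s
= 11.60 × 3600 = 41750 m³/h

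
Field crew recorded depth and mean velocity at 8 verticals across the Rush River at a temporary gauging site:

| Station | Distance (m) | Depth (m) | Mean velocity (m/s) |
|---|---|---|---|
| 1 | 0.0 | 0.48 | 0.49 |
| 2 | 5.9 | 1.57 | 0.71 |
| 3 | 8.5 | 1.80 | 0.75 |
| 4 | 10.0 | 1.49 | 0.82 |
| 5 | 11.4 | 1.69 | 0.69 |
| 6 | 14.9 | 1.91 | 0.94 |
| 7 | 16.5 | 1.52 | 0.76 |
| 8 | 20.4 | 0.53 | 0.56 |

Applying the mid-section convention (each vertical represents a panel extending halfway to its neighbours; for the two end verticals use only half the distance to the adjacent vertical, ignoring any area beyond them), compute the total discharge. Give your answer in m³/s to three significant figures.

w_1 = (5.9 − 0.0)/2 = 2.95 m; q_1 = 0.49 × 0.48 × 2.95 = 0.6938 m³/s
w_2 = (8.5 − 0.0)/2 = 4.25 m; q_2 = 0.71 × 1.57 × 4.25 = 4.737 m³/s
w_3 = (10.0 − 5.9)/2 = 2.05 m; q_3 = 0.75 × 1.80 × 2.05 = 2.768 m³/s
w_4 = (11.4 − 8.5)/2 = 1.45 m; q_4 = 0.82 × 1.49 × 1.45 = 1.772 m³/s
w_5 = (14.9 − 10.0)/2 = 2.45 m; q_5 = 0.69 × 1.69 × 2.45 = 2.857 m³/s
w_6 = (16.5 − 11.4)/2 = 2.55 m; q_6 = 0.94 × 1.91 × 2.55 = 4.578 m³/s
w_7 = (20.4 − 14.9)/2 = 2.75 m; q_7 = 0.76 × 1.52 × 2.75 = 3.177 m³/s
w_8 = (20.4 − 16.5)/2 = 1.95 m; q_8 = 0.56 × 0.53 × 1.95 = 0.5788 m³/s
Q = Σ qᵢ = 21.16 m³/s

21.2 m³/s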